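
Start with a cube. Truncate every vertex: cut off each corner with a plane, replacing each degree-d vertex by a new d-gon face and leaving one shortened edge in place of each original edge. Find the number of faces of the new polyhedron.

14

The base solid has V = 8, E = 12, F = 6.
Truncation replaces each original edge-end by a new vertex, so V′ = 2E = 24.
Each original edge survives, and each old vertex of degree d contributes d new edges; summing degrees gives Σd = 2E, so E′ = E + 2E = 3E = 36.
Each original face survives and each original vertex becomes one new face: F′ = F + V = 14.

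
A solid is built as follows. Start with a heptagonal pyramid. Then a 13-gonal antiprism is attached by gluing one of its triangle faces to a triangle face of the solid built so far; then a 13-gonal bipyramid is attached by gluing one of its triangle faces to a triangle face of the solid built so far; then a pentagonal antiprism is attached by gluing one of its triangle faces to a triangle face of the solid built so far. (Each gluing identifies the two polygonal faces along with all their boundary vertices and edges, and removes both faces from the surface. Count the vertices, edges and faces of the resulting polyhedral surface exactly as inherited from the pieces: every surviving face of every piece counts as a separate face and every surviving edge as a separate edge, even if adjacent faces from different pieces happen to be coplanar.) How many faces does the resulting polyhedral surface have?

A heptagonal pyramid: V=8, E=14, F=8.
Attach a 13-gonal antiprism (V=26, E=52, F=28) along a 3-gon: merge 3 vertices and 3 edges, delete both glued faces → V=31, E=63, F=34.
Attach a 13-gonal bipyramid (V=15, E=39, F=26) along a 3-gon: merge 3 vertices and 3 edges, delete both glued faces → V=43, E=99, F=58.
Attach a pentagonal antiprism (V=10, E=20, F=12) along a 3-gon: merge 3 vertices and 3 edges, delete both glued faces → V=50, E=116, F=68.
Check: V − E + F = 50 − 116 + 68 = 2.

68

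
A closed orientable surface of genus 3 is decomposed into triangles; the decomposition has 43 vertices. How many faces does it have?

94

χ = 2 − 2·3 = -4, and every face is a triangle so 3F = 2E.
V − E + F = -4 with E = 3F/2 gives 43 − (3/2 − 1)·F = -4, so F = 94 and E = 141.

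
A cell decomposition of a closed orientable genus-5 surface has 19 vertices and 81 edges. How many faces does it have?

54

For a closed orientable surface of genus 5, χ = 2 − 2·5 = -8.
F = -8 − V + E = -8 − 19 + 81 = 54.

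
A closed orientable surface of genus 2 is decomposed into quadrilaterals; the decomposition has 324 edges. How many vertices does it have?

160

χ = 2 − 2·2 = -2, and every face is a square so 4F = 2E.
F = 2E/4 = 162. Then V = -2 + E − F = -2 + 324 − 162 = 160.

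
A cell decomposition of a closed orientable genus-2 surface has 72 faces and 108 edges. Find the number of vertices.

34

For a closed orientable surface of genus 2, χ = 2 − 2·2 = -2.
V = -2 + E − F = -2 + 108 − 72 = 34.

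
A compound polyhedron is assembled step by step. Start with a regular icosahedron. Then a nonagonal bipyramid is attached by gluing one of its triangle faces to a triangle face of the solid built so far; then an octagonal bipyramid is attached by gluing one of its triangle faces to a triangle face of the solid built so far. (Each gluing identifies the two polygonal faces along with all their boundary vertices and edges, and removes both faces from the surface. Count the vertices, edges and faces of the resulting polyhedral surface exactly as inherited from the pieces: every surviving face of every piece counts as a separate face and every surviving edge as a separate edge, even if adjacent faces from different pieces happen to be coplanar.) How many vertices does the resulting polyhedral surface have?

27

A regular icosahedron: V=12, E=30, F=20.
Attach a nonagonal bipyramid (V=11, E=27, F=18) along a 3-gon: merge 3 vertices and 3 edges, delete both glued faces → V=20, E=54, F=36.
Attach an octagonal bipyramid (V=10, E=24, F=16) along a 3-gon: merge 3 vertices and 3 edges, delete both glued faces → V=27, E=75, F=50.
Check: V − E + F = 27 − 75 + 50 = 2.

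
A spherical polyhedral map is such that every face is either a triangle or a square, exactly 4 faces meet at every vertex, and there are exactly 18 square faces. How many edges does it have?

48

Let x be the number of triangles; then F = 18 + x.
Edge–face incidences: 2E = 4·18 + 3·x = 72 + 3x.
Every vertex has degree 4, so 4V = 2E.
Euler: V − E + F = 2 ⇒ (2E)/4 − E + (18 + x) = 2.
Multiply by 8: 2·(2E) − 4·(2E) + 8·(18 + x) = 16, i.e. 144 + 8x − 2·(72 + 3x) = 16.
Collecting terms: 2x = 16, so x = 8.
Then 2E = 72 + 3·8 = 96, so E = 48, V = 2E/4 = 24, F = 18 + 8 = 26.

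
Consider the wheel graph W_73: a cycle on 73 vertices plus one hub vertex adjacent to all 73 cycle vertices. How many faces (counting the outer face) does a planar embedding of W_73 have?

74

W_73 has V = 73 + 1 = 74 vertices and E = 2·73 = 146 edges.
By Euler's formula F = 2 − V + E = 2 − 74 + 146 = 74.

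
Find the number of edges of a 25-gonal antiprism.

An antiprism on an n-gon has two n-gon caps and 2n triangles: V = 2·25 = 50, E = 4·25 = 100, F = 2·25 + 2 = 52.

100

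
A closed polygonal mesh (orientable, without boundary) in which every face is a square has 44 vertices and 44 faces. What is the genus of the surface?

1

Every face is a square, so 2E = 4·44 = 176, giving E = 88.
χ = V − E + F = 44 − 88 + 44 = 0.
For a closed orientable surface χ = 2 − 2g, so g = (2 − (0))/2 = 1.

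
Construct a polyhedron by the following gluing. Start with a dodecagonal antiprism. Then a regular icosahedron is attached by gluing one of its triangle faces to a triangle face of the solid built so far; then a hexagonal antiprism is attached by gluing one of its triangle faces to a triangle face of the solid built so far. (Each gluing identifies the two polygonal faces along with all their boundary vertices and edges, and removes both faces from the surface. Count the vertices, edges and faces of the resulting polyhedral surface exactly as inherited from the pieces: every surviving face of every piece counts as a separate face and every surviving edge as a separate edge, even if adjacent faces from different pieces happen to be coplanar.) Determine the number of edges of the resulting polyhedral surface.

96

A dodecagonal antiprism: V=24, E=48, F=26.
Attach a regular icosahedron (V=12, E=30, F=20) along a 3-gon: merge 3 vertices and 3 edges, delete both glued faces → V=33, E=75, F=44.
Attach a hexagonal antiprism (V=12, E=24, F=14) along a 3-gon: merge 3 vertices and 3 edges, delete both glued faces → V=42, E=96, F=56.
Check: V − E + F = 42 − 96 + 56 = 2.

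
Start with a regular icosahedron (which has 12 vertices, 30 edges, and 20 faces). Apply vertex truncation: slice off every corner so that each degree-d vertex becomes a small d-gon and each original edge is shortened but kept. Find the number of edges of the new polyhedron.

Truncation replaces each original edge-end by a new vertex, so V′ = 2E = 60.
Each original edge survives, and each old vertex of degree d contributes d new edges; summing degrees gives Σd = 2E, so E′ = E + 2E = 3E = 90.
Each original face survives and each original vertex becomes one new face: F′ = F + V = 32.

90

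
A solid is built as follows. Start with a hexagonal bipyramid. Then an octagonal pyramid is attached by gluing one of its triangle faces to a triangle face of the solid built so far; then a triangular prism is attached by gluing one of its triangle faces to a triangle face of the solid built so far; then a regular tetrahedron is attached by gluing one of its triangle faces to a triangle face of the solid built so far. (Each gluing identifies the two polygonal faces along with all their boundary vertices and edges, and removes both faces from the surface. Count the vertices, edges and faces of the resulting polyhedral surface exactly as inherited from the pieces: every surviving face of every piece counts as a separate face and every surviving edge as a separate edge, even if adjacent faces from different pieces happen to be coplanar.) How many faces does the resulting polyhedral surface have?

A hexagonal bipyramid: V=8, E=18, F=12.
Attach an octagonal pyramid (V=9, E=16, F=9) along a 3-gon: merge 3 vertices and 3 edges, delete both glued faces → V=14, E=31, F=19.
Attach a triangular prism (V=6, E=9, F=5) along a 3-gon: merge 3 vertices and 3 edges, delete both glued faces → V=17, E=37, F=22.
Attach a regular tetrahedron (V=4, E=6, F=4) along a 3-gon: merge 3 vertices and 3 edges, delete both glued faces → V=18, E=40, F=24.
Check: V − E + F = 18 − 40 + 24 = 2.

24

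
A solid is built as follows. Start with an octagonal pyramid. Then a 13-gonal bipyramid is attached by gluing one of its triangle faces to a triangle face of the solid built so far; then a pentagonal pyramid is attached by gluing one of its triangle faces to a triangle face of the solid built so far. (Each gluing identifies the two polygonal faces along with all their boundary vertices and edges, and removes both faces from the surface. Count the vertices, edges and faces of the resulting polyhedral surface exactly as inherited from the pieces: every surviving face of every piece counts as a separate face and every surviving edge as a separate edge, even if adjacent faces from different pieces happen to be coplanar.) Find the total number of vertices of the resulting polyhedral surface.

24

An octagonal pyramid: V=9, E=16, F=9.
Attach a 13-gonal bipyramid (V=15, E=39, F=26) along a 3-gon: merge 3 vertices and 3 edges, delete both glued faces → V=21, E=52, F=33.
Attach a pentagonal pyramid (V=6, E=10, F=6) along a 3-gon: merge 3 vertices and 3 edges, delete both glued faces → V=24, E=59, F=37.
Check: V − E + F = 24 − 59 + 37 = 2.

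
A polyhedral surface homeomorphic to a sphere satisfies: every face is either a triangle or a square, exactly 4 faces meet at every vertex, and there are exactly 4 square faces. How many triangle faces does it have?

8

Let x be the number of triangles; then F = 4 + x.
Edge–face incidences: 2E = 4·4 + 3·x = 16 + 3x.
Every vertex has degree 4, so 4V = 2E.
Euler: V − E + F = 2 ⇒ (2E)/4 − E + (4 + x) = 2.
Multiply by 8: 2·(2E) − 4·(2E) + 8·(4 + x) = 16, i.e. 32 + 8x − 2·(16 + 3x) = 16.
Collecting terms: 2x = 16, so x = 8.
Then 2E = 16 + 3·8 = 40, so E = 20, V = 2E/4 = 10, F = 4 + 8 = 12.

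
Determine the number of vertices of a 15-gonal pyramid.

A pyramid on an n-gon base has one n-gon and n triangles: V = 15 + 1 = 16, E = 2·15 = 30, F = 15 + 1 = 16.

16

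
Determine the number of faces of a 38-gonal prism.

40

A prism on an n-gon has two n-gon bases and n rectangular sides: V = 2·38 = 76, E = 3·38 = 114, F = 38 + 2 = 40.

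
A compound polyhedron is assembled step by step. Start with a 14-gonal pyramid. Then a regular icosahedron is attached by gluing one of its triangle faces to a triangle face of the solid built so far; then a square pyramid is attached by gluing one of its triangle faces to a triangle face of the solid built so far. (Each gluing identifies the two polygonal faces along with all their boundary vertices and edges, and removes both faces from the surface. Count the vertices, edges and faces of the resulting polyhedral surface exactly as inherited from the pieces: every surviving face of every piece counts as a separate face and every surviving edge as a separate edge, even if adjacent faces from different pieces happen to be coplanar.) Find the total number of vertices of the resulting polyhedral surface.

A 14-gonal pyramid: V=15, E=28, F=15.
Attach a regular icosahedron (V=12, E=30, F=20) along a 3-gon: merge 3 vertices and 3 edges, delete both glued faces → V=24, E=55, F=33.
Attach a square pyramid (V=5, E=8, F=5) along a 3-gon: merge 3 vertices and 3 edges, delete both glued faces → V=26, E=60, F=36.
Check: V − E + F = 26 − 60 + 36 = 2.

26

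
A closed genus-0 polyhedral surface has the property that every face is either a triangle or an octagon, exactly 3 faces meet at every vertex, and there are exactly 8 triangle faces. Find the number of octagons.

6

Let x be the number of octagons; then F = 8 + x.
Edge–face incidences: 2E = 3·8 + 8·x = 24 + 8x.
Every vertex has degree 3, so 3V = 2E.
Euler: V − E + F = 2 ⇒ (2E)/3 − E + (8 + x) = 2.
Multiply by 6: 2·(2E) − 3·(2E) + 6·(8 + x) = 12, i.e. 48 + 6x − (24 + 8x) = 12.
Collecting terms: −2x + 24 = 12, so −2x = −12, so x = 6.
Then 2E = 24 + 8·6 = 72, so E = 36, V = 2E/3 = 24, F = 8 + 6 = 14.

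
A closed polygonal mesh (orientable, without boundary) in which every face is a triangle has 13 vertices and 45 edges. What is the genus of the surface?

Every face is a triangle and each edge borders two faces, so 3F = 2·45, giving F = 30.
χ = V − E + F = 13 − 45 + 30 = -2.
For a closed orientable surface χ = 2 − 2g, so g = (2 − (-2))/2 = 2.

2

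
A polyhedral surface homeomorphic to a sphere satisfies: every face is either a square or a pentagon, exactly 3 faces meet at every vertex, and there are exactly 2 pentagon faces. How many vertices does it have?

10

Let x be the number of squares; then F = 2 + x.
Edge–face incidences: 2E = 5·2 + 4·x = 10 + 4x.
Every vertex has degree 3, so 3V = 2E.
Euler: V − E + F = 2 ⇒ (2E)/3 − E + (2 + x) = 2.
Multiply by 6: 2·(2E) − 3·(2E) + 6·(2 + x) = 12, i.e. 12 + 6x − (10 + 4x) = 12.
Collecting terms: 2x + 2 = 12, so 2x = 10, so x = 5.
Then 2E = 10 + 4·5 = 30, so E = 15, V = 2E/3 = 10, F = 2 + 5 = 7.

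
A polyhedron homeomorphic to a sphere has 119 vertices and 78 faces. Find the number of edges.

195

Here V − E + F = 2.
E = V + F − (2) = 119 + 78 − (2) = 195.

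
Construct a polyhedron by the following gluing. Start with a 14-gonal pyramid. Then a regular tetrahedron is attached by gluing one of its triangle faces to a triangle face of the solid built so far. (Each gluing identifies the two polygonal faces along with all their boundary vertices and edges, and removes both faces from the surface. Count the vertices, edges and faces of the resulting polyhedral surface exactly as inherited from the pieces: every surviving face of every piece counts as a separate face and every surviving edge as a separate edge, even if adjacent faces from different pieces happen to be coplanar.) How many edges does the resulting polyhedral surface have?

31

A 14-gonal pyramid: V=15, E=28, F=15.
Attach a regular tetrahedron (V=4, E=6, F=4) along a 3-gon: merge 3 vertices and 3 edges, delete both glued faces → V=16, E=31, F=17.
Check: V − E + F = 16 − 31 + 17 = 2.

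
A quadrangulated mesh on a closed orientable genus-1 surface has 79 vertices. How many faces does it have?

χ = 2 − 2·1 = 0, and every face is a square so 4F = 2E.
V − E + F = 0 with E = 4F/2 gives 79 − (4/2 − 1)·F = 0, so F = 79 and E = 158.

79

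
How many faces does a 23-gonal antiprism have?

48

An antiprism on an n-gon has two n-gon caps and 2n triangles: V = 2·23 = 46, E = 4·23 = 92, F = 2·23 + 2 = 48.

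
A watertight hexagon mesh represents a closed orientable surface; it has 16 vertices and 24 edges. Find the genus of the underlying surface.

1

Every face is a hexagon and each edge borders two faces, so 6F = 2·24, giving F = 8.
χ = V − E + F = 16 − 24 + 8 = 0.
For a closed orientable surface χ = 2 − 2g, so g = (2 − (0))/2 = 1.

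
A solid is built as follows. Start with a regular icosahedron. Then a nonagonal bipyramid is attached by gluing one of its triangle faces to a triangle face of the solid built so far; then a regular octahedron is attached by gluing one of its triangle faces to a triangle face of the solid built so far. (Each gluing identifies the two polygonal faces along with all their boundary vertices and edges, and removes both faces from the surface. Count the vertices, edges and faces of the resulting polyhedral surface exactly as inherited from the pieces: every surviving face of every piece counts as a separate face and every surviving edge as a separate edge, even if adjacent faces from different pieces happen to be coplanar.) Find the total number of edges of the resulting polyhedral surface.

63

A regular icosahedron: V=12, E=30, F=20.
Attach a nonagonal bipyramid (V=11, E=27, F=18) along a 3-gon: merge 3 vertices and 3 edges, delete both glued faces → V=20, E=54, F=36.
Attach a regular octahedron (V=6, E=12, F=8) along a 3-gon: merge 3 vertices and 3 edges, delete both glued faces → V=23, E=63, F=42.
Check: V − E + F = 23 − 63 + 42 = 2.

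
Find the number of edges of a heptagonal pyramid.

14

A pyramid on an n-gon base has one n-gon and n triangles: V = 7 + 1 = 8, E = 2·7 = 14, F = 7 + 1 = 8.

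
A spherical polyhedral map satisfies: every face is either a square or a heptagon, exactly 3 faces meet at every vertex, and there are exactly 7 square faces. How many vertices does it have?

Let x be the number of heptagons; then F = 7 + x.
Edge–face incidences: 2E = 4·7 + 7·x = 28 + 7x.
Every vertex has degree 3, so 3V = 2E.
Euler: V − E + F = 2 ⇒ (2E)/3 − E + (7 + x) = 2.
Multiply by 6: 2·(2E) − 3·(2E) + 6·(7 + x) = 12, i.e. 42 + 6x − (28 + 7x) = 12.
Collecting terms: −x + 14 = 12, so −x = −2, so x = 2.
Then 2E = 28 + 7·2 = 42, so E = 21, V = 2E/3 = 14, F = 7 + 2 = 9.

14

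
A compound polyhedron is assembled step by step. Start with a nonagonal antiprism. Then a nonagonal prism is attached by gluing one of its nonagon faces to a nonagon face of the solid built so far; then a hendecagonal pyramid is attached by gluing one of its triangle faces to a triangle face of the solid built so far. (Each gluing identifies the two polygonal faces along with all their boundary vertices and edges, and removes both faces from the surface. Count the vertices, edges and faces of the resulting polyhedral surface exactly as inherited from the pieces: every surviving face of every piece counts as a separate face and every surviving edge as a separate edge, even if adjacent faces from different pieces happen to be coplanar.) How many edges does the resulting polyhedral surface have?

73

A nonagonal antiprism: V=18, E=36, F=20.
Attach a nonagonal prism (V=18, E=27, F=11) along a 9-gon: merge 9 vertices and 9 edges, delete both glued faces → V=27, E=54, F=29.
Attach a hendecagonal pyramid (V=12, E=22, F=12) along a 3-gon: merge 3 vertices and 3 edges, delete both glued faces → V=36, E=73, F=39.
Check: V − E + F = 36 − 73 + 39 = 2.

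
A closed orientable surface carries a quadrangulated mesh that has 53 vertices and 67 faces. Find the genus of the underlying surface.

Every face is a square, so 2E = 4·67 = 268, giving E = 134.
χ = V − E + F = 53 − 134 + 67 = -14.
For a closed orientable surface χ = 2 − 2g, so g = (2 − (-14))/2 = 8.

8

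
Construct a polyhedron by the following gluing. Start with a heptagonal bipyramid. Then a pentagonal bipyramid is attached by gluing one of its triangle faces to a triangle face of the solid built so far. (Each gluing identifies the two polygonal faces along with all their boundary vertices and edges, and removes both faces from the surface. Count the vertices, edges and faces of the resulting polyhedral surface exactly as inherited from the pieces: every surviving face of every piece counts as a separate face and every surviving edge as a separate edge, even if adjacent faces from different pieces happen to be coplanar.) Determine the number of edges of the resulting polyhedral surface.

33

A heptagonal bipyramid: V=9, E=21, F=14.
Attach a pentagonal bipyramid (V=7, E=15, F=10) along a 3-gon: merge 3 vertices and 3 edges, delete both glued faces → V=13, E=33, F=22.
Check: V − E + F = 13 − 33 + 22 = 2.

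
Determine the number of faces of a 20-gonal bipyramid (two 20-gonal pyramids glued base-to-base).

40

A bipyramid over an n-gon has 2n triangular faces and n + 2 vertices: V = 20 + 2 = 22, E = 3·20 = 60, F = 2·20 = 40.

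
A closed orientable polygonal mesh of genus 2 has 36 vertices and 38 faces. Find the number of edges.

For a closed orientable surface of genus 2, χ = 2 − 2·2 = -2.
E = V + F − (-2) = 36 + 38 − (-2) = 76.

76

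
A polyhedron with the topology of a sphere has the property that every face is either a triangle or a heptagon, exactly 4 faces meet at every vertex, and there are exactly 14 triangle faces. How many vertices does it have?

14

Let x be the number of heptagons; then F = 14 + x.
Edge–face incidences: 2E = 3·14 + 7·x = 42 + 7x.
Every vertex has degree 4, so 4V = 2E.
Euler: V − E + F = 2 ⇒ (2E)/4 − E + (14 + x) = 2.
Multiply by 8: 2·(2E) − 4·(2E) + 8·(14 + x) = 16, i.e. 112 + 8x − 2·(42 + 7x) = 16.
Collecting terms: −6x + 28 = 16, so −6x = −12, so x = 2.
Then 2E = 42 + 7·2 = 56, so E = 28, V = 2E/4 = 14, F = 14 + 2 = 16.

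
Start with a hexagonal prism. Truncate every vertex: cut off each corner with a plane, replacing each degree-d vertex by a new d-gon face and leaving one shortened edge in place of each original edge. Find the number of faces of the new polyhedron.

20

The base solid has V = 12, E = 18, F = 8.
Truncation replaces each original edge-end by a new vertex, so V′ = 2E = 36.
Each original edge survives, and each old vertex of degree d contributes d new edges; summing degrees gives Σd = 2E, so E′ = E + 2E = 3E = 54.
Each original face survives and each original vertex becomes one new face: F′ = F + V = 20.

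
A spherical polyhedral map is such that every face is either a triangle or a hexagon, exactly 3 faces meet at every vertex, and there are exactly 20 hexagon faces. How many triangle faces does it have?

Let x be the number of triangles; then F = 20 + x.
Edge–face incidences: 2E = 6·20 + 3·x = 120 + 3x.
Every vertex has degree 3, so 3V = 2E.
Euler: V − E + F = 2 ⇒ (2E)/3 − E + (20 + x) = 2.
Multiply by 6: 2·(2E) − 3·(2E) + 6·(20 + x) = 12, i.e. 120 + 6x − (120 + 3x) = 12.
Collecting terms: 3x = 12, so x = 4.
Then 2E = 120 + 3·4 = 132, so E = 66, V = 2E/3 = 44, F = 20 + 4 = 24.

4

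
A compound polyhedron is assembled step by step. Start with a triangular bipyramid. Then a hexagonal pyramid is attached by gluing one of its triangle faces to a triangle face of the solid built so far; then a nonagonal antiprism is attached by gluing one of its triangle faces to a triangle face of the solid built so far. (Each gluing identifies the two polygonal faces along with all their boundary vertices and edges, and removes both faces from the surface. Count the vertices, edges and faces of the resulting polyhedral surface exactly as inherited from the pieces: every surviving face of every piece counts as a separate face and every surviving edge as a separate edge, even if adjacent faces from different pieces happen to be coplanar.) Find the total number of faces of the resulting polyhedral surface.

29

A triangular bipyramid: V=5, E=9, F=6.
Attach a hexagonal pyramid (V=7, E=12, F=7) along a 3-gon: merge 3 vertices and 3 edges, delete both glued faces → V=9, E=18, F=11.
Attach a nonagonal antiprism (V=18, E=36, F=20) along a 3-gon: merge 3 vertices and 3 edges, delete both glued faces → V=24, E=51, F=29.
Check: V − E + F = 24 − 51 + 29 = 2.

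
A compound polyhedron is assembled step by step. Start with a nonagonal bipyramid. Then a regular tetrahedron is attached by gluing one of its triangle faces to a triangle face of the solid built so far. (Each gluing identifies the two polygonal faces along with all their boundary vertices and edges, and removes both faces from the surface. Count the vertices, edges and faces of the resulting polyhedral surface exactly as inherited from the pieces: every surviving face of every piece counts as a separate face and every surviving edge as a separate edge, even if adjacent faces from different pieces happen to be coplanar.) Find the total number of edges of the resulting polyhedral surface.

30

A nonagonal bipyramid: V=11, E=27, F=18.
Attach a regular tetrahedron (V=4, E=6, F=4) along a 3-gon: merge 3 vertices and 3 edges, delete both glued faces → V=12, E=30, F=20.
Check: V − E + F = 12 − 30 + 20 = 2.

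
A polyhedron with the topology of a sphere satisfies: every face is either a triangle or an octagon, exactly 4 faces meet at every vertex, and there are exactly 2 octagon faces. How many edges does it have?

Let x be the number of triangles; then F = 2 + x.
Edge–face incidences: 2E = 8·2 + 3·x = 16 + 3x.
Every vertex has degree 4, so 4V = 2E.
Euler: V − E + F = 2 ⇒ (2E)/4 − E + (2 + x) = 2.
Multiply by 8: 2·(2E) − 4·(2E) + 8·(2 + x) = 16, i.e. 16 + 8x − 2·(16 + 3x) = 16.
Collecting terms: 2x − 16 = 16, so 2x = 32, so x = 16.
Then 2E = 16 + 3·16 = 64, so E = 32, V = 2E/4 = 16, F = 2 + 16 = 18.

32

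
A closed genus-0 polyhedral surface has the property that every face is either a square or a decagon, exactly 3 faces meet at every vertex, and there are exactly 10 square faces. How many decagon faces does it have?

Let x be the number of decagons; then F = 10 + x.
Edge–face incidences: 2E = 4·10 + 10·x = 40 + 10x.
Every vertex has degree 3, so 3V = 2E.
Euler: V − E + F = 2 ⇒ (2E)/3 − E + (10 + x) = 2.
Multiply by 6: 2·(2E) − 3·(2E) + 6·(10 + x) = 12, i.e. 60 + 6x − (40 + 10x) = 12.
Collecting terms: −4x + 20 = 12, so −4x = −8, so x = 2.
Then 2E = 40 + 10·2 = 60, so E = 30, V = 2E/3 = 20, F = 10 + 2 = 12.

2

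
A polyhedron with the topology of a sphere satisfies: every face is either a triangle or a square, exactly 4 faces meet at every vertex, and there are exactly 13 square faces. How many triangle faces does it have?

Let x be the number of triangles; then F = 13 + x.
Edge–face incidences: 2E = 4·13 + 3·x = 52 + 3x.
Every vertex has degree 4, so 4V = 2E.
Euler: V − E + F = 2 ⇒ (2E)/4 − E + (13 + x) = 2.
Multiply by 8: 2·(2E) − 4·(2E) + 8·(13 + x) = 16, i.e. 104 + 8x − 2·(52 + 3x) = 16.
Collecting terms: 2x = 16, so x = 8.
Then 2E = 52 + 3·8 = 76, so E = 38, V = 2E/4 = 19, F = 13 + 8 = 21.

8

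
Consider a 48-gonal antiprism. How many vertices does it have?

96

An antiprism on an n-gon has two n-gon caps and 2n triangles: V = 2·48 = 96, E = 4·48 = 192, F = 2·48 + 2 = 98.
Check: V − E + F = 96 − 192 + 98 = 2.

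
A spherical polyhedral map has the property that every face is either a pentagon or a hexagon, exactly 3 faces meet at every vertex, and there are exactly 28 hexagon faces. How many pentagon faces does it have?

12

Let x be the number of pentagons; then F = 28 + x.
Edge–face incidences: 2E = 6·28 + 5·x = 168 + 5x.
Every vertex has degree 3, so 3V = 2E.
Euler: V − E + F = 2 ⇒ (2E)/3 − E + (28 + x) = 2.
Multiply by 6: 2·(2E) − 3·(2E) + 6·(28 + x) = 12, i.e. 168 + 6x − (168 + 5x) = 12.
Collecting terms: x = 12.
Then 2E = 168 + 5·12 = 228, so E = 114, V = 2E/3 = 76, F = 28 + 12 = 40.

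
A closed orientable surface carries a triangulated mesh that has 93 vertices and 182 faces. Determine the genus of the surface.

Every face is a triangle, so 2E = 3·182 = 546, giving E = 273.
χ = V − E + F = 93 − 273 + 182 = 2.
For a closed orientable surface χ = 2 − 2g, so g = (2 − (2))/2 = 0.

0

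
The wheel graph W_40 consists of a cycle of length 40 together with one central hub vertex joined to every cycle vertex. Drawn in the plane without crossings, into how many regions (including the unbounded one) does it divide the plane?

41

W_40 has V = 40 + 1 = 41 vertices and E = 2·40 = 80 edges.
By Euler's formula F = 2 − V + E = 2 − 41 + 80 = 41.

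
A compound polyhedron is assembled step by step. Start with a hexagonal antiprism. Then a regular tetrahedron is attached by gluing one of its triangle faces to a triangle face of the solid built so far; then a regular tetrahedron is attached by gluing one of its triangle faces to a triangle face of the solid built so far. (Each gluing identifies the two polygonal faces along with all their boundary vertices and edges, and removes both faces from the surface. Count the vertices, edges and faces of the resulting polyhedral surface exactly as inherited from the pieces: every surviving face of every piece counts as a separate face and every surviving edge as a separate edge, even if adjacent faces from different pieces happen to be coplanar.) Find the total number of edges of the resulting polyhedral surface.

A hexagonal antiprism: V=12, E=24, F=14.
Attach a regular tetrahedron (V=4, E=6, F=4) along a 3-gon: merge 3 vertices and 3 edges, delete both glued faces → V=13, E=27, F=16.
Attach a regular tetrahedron (V=4, E=6, F=4) along a 3-gon: merge 3 vertices and 3 edges, delete both glued faces → V=14, E=30, F=18.
Check: V − E + F = 14 − 30 + 18 = 2.

30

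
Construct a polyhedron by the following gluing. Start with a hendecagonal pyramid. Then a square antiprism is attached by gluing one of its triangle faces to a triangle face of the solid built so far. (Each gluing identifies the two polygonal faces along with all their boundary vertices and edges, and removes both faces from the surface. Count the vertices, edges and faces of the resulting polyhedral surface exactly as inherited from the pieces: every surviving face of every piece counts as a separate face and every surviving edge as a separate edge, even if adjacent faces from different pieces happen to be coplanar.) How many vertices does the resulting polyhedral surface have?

17

A hendecagonal pyramid: V=12, E=22, F=12.
Attach a square antiprism (V=8, E=16, F=10) along a 3-gon: merge 3 vertices and 3 edges, delete both glued faces → V=17, E=35, F=20.
Check: V − E + F = 17 − 35 + 20 = 2.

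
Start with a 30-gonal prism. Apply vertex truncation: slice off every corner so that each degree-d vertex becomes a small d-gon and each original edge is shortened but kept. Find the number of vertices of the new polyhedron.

The base solid has V = 60, E = 90, F = 32.
Truncation replaces each original edge-end by a new vertex, so V′ = 2E = 180.
Each original edge survives, and each old vertex of degree d contributes d new edges; summing degrees gives Σd = 2E, so E′ = E + 2E = 3E = 270.
Each original face survives and each original vertex becomes one new face: F′ = F + V = 92.

180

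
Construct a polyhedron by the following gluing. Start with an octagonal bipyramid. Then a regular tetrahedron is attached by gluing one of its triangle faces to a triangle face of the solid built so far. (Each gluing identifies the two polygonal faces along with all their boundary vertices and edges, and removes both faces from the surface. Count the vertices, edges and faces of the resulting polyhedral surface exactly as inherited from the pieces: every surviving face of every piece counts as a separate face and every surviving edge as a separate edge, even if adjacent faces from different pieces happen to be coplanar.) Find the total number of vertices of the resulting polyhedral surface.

11

An octagonal bipyramid: V=10, E=24, F=16.
Attach a regular tetrahedron (V=4, E=6, F=4) along a 3-gon: merge 3 vertices and 3 edges, delete both glued faces → V=11, E=27, F=18.
Check: V − E + F = 11 − 27 + 18 = 2.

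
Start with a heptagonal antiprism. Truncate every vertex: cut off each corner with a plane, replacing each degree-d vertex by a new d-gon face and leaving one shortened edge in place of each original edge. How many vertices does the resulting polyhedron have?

56

The base solid has V = 14, E = 28, F = 16.
Truncation replaces each original edge-end by a new vertex, so V′ = 2E = 56.
Each original edge survives, and each old vertex of degree d contributes d new edges; summing degrees gives Σd = 2E, so E′ = E + 2E = 3E = 84.
Each original face survives and each original vertex becomes one new face: F′ = F + V = 30.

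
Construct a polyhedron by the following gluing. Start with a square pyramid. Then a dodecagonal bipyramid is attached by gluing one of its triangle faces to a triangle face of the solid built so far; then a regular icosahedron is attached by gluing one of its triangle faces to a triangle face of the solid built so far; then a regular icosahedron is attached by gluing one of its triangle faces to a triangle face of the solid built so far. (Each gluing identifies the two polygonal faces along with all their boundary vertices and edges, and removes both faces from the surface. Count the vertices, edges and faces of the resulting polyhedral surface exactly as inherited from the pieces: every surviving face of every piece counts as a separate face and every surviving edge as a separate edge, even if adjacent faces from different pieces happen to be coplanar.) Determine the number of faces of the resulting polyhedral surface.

A square pyramid: V=5, E=8, F=5.
Attach a dodecagonal bipyramid (V=14, E=36, F=24) along a 3-gon: merge 3 vertices and 3 edges, delete both glued faces → V=16, E=41, F=27.
Attach a regular icosahedron (V=12, E=30, F=20) along a 3-gon: merge 3 vertices and 3 edges, delete both glued faces → V=25, E=68, F=45.
Attach a regular icosahedron (V=12, E=30, F=20) along a 3-gon: merge 3 vertices and 3 edges, delete both glued faces → V=34, E=95, F=63.
Check: V − E + F = 34 − 95 + 63 = 2.

63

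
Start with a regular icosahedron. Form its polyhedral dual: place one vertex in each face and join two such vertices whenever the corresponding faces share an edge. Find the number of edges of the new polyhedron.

The base solid has V = 12, E = 30, F = 20.
The dual swaps V and F and preserves E: V′ = F = 20, E′ = E = 30, F′ = V = 12.

30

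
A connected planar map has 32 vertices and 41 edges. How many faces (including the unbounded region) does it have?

Euler's formula for a connected plane graph: V − E + F = 2, so F = 2 − 32 + 41 = 11.

11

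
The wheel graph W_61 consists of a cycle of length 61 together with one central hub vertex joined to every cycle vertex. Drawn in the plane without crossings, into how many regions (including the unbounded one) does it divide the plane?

62

W_61 has V = 61 + 1 = 62 vertices and E = 2·61 = 122 edges.
By Euler's formula F = 2 − V + E = 2 − 62 + 122 = 62.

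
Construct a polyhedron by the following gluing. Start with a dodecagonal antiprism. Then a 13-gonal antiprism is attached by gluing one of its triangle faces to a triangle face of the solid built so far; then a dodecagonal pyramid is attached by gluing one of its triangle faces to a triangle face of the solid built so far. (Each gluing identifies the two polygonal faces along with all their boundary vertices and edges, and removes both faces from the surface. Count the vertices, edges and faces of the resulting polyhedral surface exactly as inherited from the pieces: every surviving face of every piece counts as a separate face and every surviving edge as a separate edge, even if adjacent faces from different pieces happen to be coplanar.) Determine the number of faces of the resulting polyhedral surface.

A dodecagonal antiprism: V=24, E=48, F=26.
Attach a 13-gonal antiprism (V=26, E=52, F=28) along a 3-gon: merge 3 vertices and 3 edges, delete both glued faces → V=47, E=97, F=52.
Attach a dodecagonal pyramid (V=13, E=24, F=13) along a 3-gon: merge 3 vertices and 3 edges, delete both glued faces → V=57, E=118, F=63.
Check: V − E + F = 57 − 118 + 63 = 2.

63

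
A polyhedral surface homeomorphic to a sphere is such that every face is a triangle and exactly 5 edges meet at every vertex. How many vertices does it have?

12

Each face has 3 edges and each edge borders two faces, so 2E = 3F.
Each vertex has degree 5, so 5V = 2E and hence V = 3F/5.
Euler: V − E + F = 2 ⇒ (3F/5) − (3F/2) + F = 2.
Multiply by 10: (6 − 15 + 10)F = 20, i.e. 1F = 20.
So F = 20, E = 3·20/2 = 30, V = 3·20/5 = 12.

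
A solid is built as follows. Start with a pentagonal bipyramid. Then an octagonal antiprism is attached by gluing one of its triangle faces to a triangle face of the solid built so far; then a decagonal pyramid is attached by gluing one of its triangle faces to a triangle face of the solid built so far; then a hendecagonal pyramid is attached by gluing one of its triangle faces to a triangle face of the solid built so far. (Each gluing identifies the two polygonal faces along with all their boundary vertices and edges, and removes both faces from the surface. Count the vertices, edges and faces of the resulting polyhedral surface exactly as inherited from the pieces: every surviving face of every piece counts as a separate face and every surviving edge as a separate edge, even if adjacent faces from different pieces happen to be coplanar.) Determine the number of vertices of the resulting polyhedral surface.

A pentagonal bipyramid: V=7, E=15, F=10.
Attach an octagonal antiprism (V=16, E=32, F=18) along a 3-gon: merge 3 vertices and 3 edges, delete both glued faces → V=20, E=44, F=26.
Attach a decagonal pyramid (V=11, E=20, F=11) along a 3-gon: merge 3 vertices and 3 edges, delete both glued faces → V=28, E=61, F=35.
Attach a hendecagonal pyramid (V=12, E=22, F=12) along a 3-gon: merge 3 vertices and 3 edges, delete both glued faces → V=37, E=80, F=45.
Check: V − E + F = 37 − 80 + 45 = 2.

37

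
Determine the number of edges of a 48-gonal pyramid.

96

A pyramid on an n-gon base has one n-gon and n triangles: V = 48 + 1 = 49, E = 2·48 = 96, F = 48 + 1 = 49.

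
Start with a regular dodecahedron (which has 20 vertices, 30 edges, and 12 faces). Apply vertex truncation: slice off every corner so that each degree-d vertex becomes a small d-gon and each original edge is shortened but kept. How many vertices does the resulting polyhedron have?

60

Truncation replaces each original edge-end by a new vertex, so V′ = 2E = 60.
Each original edge survives, and each old vertex of degree d contributes d new edges; summing degrees gives Σd = 2E, so E′ = E + 2E = 3E = 90.
Each original face survives and each original vertex becomes one new face: F′ = F + V = 32.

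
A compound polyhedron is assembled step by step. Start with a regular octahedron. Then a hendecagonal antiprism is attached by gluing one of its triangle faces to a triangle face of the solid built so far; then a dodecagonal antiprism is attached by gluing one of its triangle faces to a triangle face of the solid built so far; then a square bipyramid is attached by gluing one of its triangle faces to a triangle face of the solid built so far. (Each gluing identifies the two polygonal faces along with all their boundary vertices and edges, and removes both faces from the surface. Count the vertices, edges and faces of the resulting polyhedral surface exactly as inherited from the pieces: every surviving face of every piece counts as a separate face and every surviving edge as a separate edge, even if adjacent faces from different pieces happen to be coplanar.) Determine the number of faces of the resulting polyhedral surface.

60

A regular octahedron: V=6, E=12, F=8.
Attach a hendecagonal antiprism (V=22, E=44, F=24) along a 3-gon: merge 3 vertices and 3 edges, delete both glued faces → V=25, E=53, F=30.
Attach a dodecagonal antiprism (V=24, E=48, F=26) along a 3-gon: merge 3 vertices and 3 edges, delete both glued faces → V=46, E=98, F=54.
Attach a square bipyramid (V=6, E=12, F=8) along a 3-gon: merge 3 vertices and 3 edges, delete both glued faces → V=49, E=107, F=60.
Check: V − E + F = 49 − 107 + 60 = 2.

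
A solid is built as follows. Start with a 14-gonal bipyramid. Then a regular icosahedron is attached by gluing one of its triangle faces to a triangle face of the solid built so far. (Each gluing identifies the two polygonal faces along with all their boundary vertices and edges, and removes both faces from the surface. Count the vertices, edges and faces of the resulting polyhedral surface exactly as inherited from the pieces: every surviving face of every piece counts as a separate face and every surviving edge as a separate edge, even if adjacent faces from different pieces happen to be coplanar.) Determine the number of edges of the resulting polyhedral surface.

A 14-gonal bipyramid: V=16, E=42, F=28.
Attach a regular icosahedron (V=12, E=30, F=20) along a 3-gon: merge 3 vertices and 3 edges, delete both glued faces → V=25, E=69, F=46.
Check: V − E + F = 25 − 69 + 46 = 2.

69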